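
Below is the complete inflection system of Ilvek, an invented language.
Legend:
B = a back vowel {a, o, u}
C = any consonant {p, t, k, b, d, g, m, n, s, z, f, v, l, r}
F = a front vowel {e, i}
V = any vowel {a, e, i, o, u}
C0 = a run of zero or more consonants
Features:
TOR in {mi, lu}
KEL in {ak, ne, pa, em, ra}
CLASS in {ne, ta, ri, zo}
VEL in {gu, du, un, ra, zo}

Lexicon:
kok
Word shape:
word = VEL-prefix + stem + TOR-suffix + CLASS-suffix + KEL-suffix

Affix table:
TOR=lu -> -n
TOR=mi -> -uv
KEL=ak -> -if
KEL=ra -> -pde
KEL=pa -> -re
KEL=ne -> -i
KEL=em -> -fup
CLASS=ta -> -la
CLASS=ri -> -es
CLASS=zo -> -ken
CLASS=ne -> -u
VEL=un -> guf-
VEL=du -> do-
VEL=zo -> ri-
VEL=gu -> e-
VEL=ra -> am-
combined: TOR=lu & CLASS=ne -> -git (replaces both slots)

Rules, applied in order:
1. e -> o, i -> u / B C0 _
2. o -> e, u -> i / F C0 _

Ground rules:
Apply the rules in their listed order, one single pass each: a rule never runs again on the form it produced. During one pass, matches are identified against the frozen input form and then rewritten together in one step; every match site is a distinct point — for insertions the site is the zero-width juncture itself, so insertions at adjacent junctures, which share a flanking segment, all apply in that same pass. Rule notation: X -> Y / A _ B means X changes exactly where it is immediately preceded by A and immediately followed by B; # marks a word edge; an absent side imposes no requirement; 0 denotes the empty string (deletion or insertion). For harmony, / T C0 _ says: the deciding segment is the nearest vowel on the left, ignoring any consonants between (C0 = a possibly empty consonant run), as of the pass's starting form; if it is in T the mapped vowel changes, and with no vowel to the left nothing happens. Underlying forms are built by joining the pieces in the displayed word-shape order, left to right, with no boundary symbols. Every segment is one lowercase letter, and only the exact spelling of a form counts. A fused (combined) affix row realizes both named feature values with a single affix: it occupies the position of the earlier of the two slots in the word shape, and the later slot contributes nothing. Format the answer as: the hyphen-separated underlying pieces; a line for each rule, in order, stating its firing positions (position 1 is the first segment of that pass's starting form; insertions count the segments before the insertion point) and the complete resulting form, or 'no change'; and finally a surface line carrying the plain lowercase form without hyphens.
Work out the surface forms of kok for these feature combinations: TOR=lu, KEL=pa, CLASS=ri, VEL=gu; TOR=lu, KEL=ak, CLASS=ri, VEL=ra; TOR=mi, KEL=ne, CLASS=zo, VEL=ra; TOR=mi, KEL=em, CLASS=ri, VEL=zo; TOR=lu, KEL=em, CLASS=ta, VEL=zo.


cell TOR=lu, KEL=pa, CLASS=ri, VEL=gu:
underlying: e-kok-n-es-re
1. e -> o, i -> u / B C0 _: fires at position(s) 6: ekoknosre
2. o -> e, u -> i / F C0 _: fires at position(s) 3: ekeknosre
surface: ekeknosre

cell TOR=lu, KEL=ak, CLASS=ri, VEL=ra:
underlying: am-kok-n-es-if
1. e -> o, i -> u / B C0 _: fires at position(s) 7: amkoknosif
2. o -> e, u -> i / F C0 _: no change
surface: amkoknosif

cell TOR=mi, KEL=ne, CLASS=zo, VEL=ra:
underlying: am-kok-uv-ken-i
1. e -> o, i -> u / B C0 _: fires at position(s) 9: amkokuvkoni
2. o -> e, u -> i / F C0 _: no change
surface: amkokuvkoni

cell TOR=mi, KEL=em, CLASS=ri, VEL=zo:
underlying: ri-kok-uv-es-fup
1. e -> o, i -> u / B C0 _: fires at position(s) 8: rikokuvosfup
2. o -> e, u -> i / F C0 _: fires at position(s) 4: rikekuvosfup
surface: rikekuvosfup

cell TOR=lu, KEL=em, CLASS=ta, VEL=zo:
underlying: ri-kok-n-la-fup
1. e -> o, i -> u / B C0 _: no change
2. o -> e, u -> i / F C0 _: fires at position(s) 4: rikeknlafup
surface: rikeknlafup


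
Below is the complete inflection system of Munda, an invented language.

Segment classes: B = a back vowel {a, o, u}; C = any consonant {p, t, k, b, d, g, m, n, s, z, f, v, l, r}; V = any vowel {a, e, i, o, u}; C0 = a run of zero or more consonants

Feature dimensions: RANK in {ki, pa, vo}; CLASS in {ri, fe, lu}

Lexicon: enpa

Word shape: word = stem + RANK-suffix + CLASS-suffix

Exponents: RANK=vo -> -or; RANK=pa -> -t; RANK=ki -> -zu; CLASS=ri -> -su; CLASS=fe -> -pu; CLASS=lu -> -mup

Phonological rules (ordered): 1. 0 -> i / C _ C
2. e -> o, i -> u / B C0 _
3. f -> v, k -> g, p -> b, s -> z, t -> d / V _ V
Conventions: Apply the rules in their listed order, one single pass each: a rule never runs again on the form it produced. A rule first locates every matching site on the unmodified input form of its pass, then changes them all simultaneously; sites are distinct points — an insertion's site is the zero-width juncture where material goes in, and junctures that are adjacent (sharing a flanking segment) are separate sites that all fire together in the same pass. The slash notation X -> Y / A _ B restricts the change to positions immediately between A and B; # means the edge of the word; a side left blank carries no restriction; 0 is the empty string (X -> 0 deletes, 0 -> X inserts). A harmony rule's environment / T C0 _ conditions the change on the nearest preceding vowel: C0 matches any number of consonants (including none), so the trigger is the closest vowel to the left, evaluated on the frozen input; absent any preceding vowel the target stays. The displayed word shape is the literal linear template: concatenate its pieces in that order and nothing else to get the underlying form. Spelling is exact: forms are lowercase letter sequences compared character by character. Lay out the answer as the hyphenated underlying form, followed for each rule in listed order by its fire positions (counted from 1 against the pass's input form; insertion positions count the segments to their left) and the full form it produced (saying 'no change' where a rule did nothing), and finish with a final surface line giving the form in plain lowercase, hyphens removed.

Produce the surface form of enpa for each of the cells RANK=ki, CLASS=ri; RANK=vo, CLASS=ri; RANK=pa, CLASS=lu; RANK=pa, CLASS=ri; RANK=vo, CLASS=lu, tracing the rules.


cell RANK=ki, CLASS=ri:
underlying: enpa-zu-su
1. 0 -> i / C _ C: inserts after position(s) 2: enipazusu
2. e -> o, i -> u / B C0 _: no change
3. f -> v, k -> g, p -> b, s -> z, t -> d / V _ V: fires at position(s) 4, 8: enibazuzu
surface: enibazuzu

cell RANK=vo, CLASS=ri:
underlying: enpa-or-su
1. 0 -> i / C _ C: inserts after position(s) 2, 6: enipaorisu
2. e -> o, i -> u / B C0 _: fires at position(s) 8: enipaorusu
3. f -> v, k -> g, p -> b, s -> z, t -> d / V _ V: fires at position(s) 4, 9: enibaoruzu
surface: enibaoruzu

cell RANK=pa, CLASS=lu:
underlying: enpa-t-mup
1. 0 -> i / C _ C: inserts after position(s) 2, 5: enipatimup
2. e -> o, i -> u / B C0 _: fires at position(s) 7: enipatumup
3. f -> v, k -> g, p -> b, s -> z, t -> d / V _ V: fires at position(s) 4, 6: enibadumup
surface: enibadumup

cell RANK=pa, CLASS=ri:
underlying: enpa-t-su
1. 0 -> i / C _ C: inserts after position(s) 2, 5: enipatisu
2. e -> o, i -> u / B C0 _: fires at position(s) 7: enipatusu
3. f -> v, k -> g, p -> b, s -> z, t -> d / V _ V: fires at position(s) 4, 6, 8: enibaduzu
surface: enibaduzu

cell RANK=vo, CLASS=lu:
underlying: enpa-or-mup
1. 0 -> i / C _ C: inserts after position(s) 2, 6: enipaorimup
2. e -> o, i -> u / B C0 _: fires at position(s) 8: enipaorumup
3. f -> v, k -> g, p -> b, s -> z, t -> d / V _ V: fires at position(s) 4: enibaorumup
surface: enibaorumup


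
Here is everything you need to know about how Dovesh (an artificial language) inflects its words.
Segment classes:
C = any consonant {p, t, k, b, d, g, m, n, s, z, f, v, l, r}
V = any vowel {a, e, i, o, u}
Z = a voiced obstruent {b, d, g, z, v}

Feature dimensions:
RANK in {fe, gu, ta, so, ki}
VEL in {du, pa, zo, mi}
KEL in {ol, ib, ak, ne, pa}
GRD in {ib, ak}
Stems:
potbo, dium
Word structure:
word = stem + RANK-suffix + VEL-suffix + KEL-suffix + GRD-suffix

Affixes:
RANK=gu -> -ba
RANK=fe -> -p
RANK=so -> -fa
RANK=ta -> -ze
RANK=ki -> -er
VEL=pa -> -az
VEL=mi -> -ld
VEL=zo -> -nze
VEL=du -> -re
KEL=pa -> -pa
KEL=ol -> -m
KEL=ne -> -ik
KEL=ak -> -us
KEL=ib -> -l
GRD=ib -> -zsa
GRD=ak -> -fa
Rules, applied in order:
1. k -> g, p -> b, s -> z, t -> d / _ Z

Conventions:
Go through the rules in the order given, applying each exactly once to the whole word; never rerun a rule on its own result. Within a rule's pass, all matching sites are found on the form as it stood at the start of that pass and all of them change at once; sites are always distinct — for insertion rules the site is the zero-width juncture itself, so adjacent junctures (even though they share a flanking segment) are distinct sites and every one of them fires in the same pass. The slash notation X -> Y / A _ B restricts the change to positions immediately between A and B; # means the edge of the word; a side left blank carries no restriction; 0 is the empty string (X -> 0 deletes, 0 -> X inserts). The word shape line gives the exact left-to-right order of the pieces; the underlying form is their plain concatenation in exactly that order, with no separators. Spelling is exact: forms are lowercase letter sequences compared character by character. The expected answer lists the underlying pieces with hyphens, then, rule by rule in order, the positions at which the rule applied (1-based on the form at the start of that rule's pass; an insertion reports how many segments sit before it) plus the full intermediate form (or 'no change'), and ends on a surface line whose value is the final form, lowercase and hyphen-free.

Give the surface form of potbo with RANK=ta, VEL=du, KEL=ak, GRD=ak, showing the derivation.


underlying: potbo-ze-re-us-fa
1. k -> g, p -> b, s -> z, t -> d / _ Z: fires at position(s) 3: podbozereusfa
surface: podbozereusfa


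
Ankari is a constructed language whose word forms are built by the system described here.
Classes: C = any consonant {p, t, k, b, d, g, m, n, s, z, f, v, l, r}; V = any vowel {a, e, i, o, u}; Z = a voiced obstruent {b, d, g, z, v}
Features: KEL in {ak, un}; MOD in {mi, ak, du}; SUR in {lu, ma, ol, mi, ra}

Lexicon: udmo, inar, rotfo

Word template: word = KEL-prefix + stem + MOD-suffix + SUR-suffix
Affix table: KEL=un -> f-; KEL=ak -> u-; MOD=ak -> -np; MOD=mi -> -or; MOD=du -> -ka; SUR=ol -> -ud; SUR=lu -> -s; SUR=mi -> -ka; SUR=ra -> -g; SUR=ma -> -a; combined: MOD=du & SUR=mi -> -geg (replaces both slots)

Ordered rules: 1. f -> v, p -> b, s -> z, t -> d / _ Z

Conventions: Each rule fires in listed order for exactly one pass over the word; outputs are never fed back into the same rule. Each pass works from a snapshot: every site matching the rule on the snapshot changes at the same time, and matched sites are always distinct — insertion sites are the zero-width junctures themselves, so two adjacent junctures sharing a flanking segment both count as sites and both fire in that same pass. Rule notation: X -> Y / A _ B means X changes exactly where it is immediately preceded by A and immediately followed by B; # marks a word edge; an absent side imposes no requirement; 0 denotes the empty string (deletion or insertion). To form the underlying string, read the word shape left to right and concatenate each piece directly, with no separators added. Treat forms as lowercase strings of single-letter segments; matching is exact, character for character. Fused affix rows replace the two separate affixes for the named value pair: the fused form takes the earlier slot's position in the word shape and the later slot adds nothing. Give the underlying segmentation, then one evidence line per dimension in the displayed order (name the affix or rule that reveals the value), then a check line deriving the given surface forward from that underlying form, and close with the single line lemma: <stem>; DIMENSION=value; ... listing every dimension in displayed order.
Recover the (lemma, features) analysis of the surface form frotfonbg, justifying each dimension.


underlying: f-rotfo-np-g
KEL=un - signalled by the affix f-
MOD=ak - signalled by the affix -np
SUR=ra - signalled by the affix -g
check: frotfonpg -> frotfonbg
lemma: rotfo; KEL=un; MOD=ak; SUR=ra


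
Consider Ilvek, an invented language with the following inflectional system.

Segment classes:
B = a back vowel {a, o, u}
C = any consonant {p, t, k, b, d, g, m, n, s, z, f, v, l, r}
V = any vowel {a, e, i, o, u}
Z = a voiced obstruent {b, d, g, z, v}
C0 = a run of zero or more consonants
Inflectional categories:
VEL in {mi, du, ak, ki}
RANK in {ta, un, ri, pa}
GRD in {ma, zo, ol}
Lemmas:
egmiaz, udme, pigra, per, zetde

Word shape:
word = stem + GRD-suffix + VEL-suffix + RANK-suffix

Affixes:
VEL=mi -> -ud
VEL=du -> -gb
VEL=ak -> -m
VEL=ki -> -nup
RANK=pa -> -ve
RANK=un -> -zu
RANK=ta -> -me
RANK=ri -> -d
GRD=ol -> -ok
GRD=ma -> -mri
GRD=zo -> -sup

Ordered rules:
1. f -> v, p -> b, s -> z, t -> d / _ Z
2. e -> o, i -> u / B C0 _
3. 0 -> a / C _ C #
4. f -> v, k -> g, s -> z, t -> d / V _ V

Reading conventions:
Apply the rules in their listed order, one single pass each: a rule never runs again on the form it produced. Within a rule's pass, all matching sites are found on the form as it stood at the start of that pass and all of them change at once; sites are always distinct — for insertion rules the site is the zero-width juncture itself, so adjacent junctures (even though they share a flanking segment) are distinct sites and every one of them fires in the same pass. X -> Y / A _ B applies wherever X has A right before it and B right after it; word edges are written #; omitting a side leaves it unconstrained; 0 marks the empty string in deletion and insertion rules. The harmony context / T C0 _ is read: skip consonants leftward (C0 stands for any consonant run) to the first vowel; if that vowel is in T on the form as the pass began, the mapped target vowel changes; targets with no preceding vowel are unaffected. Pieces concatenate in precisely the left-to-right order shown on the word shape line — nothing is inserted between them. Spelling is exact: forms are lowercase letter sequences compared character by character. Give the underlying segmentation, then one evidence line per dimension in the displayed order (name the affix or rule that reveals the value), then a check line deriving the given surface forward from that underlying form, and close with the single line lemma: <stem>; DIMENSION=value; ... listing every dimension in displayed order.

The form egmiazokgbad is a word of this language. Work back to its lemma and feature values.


underlying: egmiaz-ok-gb-d
VEL=du - signalled by the affix -gb
RANK=ri - signalled by the affix -d
GRD=ol - signalled by the affix -ok
check: egmiazokgbd -> egmiazokgbd -> egmiazokgbd -> egmiazokgbad -> egmiazokgbad
lemma: egmiaz; VEL=du; RANK=ri; GRD=ol


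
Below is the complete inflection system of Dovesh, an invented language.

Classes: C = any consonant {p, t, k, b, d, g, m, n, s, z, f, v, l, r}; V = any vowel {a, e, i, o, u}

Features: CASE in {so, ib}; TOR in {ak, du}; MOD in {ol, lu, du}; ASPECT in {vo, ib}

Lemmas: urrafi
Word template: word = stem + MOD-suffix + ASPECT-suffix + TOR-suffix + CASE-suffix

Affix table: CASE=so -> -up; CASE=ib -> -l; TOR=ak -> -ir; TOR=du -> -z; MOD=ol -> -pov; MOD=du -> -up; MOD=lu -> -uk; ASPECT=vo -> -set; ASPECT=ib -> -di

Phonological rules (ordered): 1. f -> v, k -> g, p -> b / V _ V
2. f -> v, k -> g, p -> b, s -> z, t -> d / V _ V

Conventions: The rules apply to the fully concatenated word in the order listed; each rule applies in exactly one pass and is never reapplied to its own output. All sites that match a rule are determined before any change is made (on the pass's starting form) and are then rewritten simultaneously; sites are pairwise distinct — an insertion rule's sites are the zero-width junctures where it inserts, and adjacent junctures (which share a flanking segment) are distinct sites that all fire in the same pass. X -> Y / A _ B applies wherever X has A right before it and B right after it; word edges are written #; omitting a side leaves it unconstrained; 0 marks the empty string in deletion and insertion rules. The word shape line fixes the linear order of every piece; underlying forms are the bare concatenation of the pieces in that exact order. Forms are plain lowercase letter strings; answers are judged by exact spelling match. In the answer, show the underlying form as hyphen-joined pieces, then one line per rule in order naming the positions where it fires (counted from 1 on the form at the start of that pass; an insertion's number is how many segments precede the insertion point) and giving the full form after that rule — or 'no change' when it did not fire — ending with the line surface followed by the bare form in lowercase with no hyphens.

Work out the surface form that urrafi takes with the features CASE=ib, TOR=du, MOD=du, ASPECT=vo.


underlying: urrafi-up-set-z-l
1. f -> v, k -> g, p -> b / V _ V: fires at position(s) 5: urraviupsetzl
2. f -> v, k -> g, p -> b, s -> z, t -> d / V _ V: no change
surface: urraviupsetzl


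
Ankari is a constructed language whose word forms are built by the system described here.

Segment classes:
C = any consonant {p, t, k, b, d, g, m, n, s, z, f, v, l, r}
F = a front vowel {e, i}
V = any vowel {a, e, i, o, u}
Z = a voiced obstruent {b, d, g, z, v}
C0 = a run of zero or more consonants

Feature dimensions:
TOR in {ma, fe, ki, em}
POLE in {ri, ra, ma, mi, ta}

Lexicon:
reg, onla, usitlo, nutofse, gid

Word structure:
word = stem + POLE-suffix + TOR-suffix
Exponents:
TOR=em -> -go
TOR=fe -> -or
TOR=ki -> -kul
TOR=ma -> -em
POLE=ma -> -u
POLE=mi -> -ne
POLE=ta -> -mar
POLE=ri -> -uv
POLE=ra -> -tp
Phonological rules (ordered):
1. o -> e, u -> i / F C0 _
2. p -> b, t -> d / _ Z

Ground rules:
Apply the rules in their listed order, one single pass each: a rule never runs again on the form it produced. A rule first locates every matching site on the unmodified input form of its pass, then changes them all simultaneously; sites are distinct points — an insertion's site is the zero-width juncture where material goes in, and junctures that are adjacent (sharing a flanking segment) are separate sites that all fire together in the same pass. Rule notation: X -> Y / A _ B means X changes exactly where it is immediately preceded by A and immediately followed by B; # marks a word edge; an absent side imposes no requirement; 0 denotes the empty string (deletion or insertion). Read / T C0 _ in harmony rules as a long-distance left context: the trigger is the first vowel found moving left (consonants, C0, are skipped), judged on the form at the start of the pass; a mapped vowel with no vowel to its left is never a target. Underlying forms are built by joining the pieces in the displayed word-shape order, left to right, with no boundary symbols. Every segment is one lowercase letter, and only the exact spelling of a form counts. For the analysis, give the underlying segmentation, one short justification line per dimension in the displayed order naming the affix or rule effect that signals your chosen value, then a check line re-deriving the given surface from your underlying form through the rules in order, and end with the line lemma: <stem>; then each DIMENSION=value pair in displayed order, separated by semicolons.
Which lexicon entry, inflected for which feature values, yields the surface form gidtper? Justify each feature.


underlying: gid-tp-or
TOR=fe - signalled by the affix -or
POLE=ra - signalled by the affix -tp
check: gidtpor -> gidtper -> gidtper
lemma: gid; TOR=fe; POLE=ra


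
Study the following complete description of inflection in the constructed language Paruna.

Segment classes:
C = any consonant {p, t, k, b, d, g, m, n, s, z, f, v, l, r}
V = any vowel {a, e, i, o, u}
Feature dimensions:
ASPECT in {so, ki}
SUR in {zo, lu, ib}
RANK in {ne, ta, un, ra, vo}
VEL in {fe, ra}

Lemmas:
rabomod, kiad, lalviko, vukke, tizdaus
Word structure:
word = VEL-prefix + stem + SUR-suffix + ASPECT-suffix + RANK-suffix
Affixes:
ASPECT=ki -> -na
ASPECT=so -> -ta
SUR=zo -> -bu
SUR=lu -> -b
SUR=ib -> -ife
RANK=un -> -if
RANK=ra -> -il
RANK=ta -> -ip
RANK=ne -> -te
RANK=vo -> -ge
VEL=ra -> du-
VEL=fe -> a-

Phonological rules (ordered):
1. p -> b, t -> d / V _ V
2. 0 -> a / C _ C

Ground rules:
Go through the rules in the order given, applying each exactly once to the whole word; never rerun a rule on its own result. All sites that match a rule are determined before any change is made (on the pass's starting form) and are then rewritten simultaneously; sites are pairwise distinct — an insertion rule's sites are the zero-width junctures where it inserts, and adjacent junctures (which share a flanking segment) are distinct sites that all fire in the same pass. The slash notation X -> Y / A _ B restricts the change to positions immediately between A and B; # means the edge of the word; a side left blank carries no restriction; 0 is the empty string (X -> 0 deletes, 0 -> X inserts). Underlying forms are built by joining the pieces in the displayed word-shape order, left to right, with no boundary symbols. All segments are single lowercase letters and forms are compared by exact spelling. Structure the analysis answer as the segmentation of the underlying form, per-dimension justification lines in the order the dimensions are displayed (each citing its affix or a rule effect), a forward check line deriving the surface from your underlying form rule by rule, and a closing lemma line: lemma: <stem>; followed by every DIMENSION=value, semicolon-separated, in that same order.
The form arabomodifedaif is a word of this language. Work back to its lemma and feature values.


underlying: a-rabomod-ife-ta-if
ASPECT=so - signalled by the affix -ta
SUR=ib - signalled by the affix -ife
RANK=un - signalled by the affix -if
VEL=fe - signalled by the affix a-
check: arabomodifetaif -> arabomodifedaif -> arabomodifedaif
lemma: rabomod; ASPECT=so; SUR=ib; RANK=un; VEL=fe


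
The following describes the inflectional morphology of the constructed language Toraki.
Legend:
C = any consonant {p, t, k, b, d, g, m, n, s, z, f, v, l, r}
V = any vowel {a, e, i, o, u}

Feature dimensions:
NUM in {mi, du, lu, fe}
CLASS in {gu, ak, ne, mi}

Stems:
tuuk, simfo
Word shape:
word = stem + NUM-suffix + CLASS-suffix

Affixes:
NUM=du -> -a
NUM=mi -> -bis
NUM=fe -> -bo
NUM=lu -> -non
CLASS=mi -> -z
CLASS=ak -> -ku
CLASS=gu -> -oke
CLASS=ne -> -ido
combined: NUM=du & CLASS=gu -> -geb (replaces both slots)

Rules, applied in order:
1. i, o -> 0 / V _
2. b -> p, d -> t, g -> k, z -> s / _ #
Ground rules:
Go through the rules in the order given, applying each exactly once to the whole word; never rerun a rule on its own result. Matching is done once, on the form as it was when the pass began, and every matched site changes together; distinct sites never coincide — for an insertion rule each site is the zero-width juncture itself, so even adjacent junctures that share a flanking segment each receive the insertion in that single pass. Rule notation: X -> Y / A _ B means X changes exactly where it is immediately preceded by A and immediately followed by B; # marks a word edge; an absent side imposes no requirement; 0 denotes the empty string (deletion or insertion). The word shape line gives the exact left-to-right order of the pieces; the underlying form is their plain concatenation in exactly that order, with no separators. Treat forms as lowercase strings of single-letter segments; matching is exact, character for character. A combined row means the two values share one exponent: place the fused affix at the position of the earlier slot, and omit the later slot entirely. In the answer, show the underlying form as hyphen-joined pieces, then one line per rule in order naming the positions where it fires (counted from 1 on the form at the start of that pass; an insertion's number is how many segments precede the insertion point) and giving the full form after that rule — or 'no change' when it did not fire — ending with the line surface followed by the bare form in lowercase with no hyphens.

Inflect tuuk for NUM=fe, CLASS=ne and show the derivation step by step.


underlying: tuuk-bo-ido
1. i, o -> 0 / V _: fires at position(s) 7: tuukbodo
2. b -> p, d -> t, g -> k, z -> s / _ #: no change
surface: tuukbodo


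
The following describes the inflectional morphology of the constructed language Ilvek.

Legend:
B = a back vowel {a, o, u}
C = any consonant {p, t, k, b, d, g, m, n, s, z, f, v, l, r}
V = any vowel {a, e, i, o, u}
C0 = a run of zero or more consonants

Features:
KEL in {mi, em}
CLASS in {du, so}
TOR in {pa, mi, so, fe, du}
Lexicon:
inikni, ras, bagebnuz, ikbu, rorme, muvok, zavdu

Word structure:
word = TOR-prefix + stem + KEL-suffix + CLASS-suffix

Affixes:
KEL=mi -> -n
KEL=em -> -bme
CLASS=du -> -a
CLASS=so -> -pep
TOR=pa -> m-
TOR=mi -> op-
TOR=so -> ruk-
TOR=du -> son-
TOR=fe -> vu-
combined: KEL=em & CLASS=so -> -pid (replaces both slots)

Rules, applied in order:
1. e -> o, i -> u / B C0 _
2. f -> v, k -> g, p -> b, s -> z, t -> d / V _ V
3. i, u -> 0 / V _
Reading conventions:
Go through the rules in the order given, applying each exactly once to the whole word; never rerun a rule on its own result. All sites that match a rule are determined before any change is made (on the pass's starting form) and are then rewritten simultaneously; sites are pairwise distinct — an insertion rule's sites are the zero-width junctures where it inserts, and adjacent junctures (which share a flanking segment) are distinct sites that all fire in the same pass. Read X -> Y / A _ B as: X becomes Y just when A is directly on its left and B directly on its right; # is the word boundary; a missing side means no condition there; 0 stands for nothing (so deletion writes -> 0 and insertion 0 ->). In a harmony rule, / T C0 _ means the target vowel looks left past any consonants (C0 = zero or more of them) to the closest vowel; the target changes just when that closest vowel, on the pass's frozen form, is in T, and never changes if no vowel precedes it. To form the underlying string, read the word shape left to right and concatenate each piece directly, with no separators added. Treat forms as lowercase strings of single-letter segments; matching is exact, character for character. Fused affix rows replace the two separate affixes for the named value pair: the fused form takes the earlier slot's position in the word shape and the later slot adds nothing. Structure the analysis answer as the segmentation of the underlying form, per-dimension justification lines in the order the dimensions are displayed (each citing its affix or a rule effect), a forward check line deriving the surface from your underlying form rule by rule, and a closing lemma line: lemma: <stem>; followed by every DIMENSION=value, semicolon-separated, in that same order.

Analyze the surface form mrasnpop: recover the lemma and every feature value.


underlying: m-ras-n-pep
KEL=mi - signalled by the affix -n
CLASS=so - signalled by the affix -pep
TOR=pa - signalled by the affix m-
check: mrasnpep -> mrasnpop -> mrasnpop -> mrasnpop
lemma: ras; KEL=mi; CLASS=so; TOR=pa


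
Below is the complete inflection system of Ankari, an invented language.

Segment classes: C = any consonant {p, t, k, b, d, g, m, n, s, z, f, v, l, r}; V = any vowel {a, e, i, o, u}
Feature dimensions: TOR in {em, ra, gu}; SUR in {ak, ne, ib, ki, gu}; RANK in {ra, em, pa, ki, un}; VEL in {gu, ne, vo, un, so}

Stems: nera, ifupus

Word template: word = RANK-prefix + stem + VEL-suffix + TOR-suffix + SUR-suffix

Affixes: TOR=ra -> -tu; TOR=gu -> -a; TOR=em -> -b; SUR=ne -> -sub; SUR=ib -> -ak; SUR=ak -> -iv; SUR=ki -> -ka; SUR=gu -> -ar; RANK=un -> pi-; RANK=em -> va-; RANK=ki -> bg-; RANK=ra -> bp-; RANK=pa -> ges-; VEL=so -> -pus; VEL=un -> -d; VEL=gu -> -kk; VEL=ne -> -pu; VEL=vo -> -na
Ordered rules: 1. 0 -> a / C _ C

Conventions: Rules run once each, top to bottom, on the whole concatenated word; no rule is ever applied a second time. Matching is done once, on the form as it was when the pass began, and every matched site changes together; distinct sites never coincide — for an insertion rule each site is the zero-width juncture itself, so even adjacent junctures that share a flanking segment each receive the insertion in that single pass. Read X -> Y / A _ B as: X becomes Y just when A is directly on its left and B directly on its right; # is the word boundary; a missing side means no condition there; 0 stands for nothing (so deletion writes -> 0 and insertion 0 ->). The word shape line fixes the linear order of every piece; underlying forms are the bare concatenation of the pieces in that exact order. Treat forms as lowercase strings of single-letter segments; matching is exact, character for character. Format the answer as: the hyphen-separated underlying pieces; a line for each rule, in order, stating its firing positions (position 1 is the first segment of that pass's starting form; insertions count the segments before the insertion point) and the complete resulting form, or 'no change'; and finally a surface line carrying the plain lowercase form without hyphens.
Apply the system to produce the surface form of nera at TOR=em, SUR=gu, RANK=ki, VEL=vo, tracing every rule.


underlying: bg-nera-na-b-ar
1. 0 -> a / C _ C: inserts after position(s) 1, 2: baganeranabar
surface: baganeranabar


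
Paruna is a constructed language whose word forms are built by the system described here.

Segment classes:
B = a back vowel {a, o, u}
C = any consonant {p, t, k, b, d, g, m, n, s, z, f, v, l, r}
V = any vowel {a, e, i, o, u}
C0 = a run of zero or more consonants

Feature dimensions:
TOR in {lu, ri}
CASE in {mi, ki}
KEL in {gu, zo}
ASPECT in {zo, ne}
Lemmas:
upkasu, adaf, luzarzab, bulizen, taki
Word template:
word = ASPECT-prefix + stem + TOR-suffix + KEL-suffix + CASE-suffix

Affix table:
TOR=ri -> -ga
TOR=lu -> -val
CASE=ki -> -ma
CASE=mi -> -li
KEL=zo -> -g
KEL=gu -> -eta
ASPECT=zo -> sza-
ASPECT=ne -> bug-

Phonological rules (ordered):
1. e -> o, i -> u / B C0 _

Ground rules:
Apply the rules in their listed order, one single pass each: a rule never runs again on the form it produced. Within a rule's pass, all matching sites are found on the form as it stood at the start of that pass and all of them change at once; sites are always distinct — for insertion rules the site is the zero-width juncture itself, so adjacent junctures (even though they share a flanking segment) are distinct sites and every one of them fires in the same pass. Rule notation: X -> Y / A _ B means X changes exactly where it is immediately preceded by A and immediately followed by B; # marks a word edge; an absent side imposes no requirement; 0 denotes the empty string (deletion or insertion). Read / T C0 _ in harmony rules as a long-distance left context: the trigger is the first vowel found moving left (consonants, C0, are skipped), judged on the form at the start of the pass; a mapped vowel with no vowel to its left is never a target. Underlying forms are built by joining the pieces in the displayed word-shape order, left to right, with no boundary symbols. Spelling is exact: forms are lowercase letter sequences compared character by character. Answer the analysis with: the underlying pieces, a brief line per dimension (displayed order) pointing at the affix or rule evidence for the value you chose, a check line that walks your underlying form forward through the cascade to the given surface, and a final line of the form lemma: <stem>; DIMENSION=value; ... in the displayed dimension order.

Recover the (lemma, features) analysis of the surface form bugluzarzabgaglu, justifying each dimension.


underlying: bug-luzarzab-ga-g-li
TOR=ri - signalled by the affix -ga
CASE=mi - signalled by the affix -li
KEL=zo - signalled by the affix -g
ASPECT=ne - signalled by the affix bug-
check: bugluzarzabgagli -> bugluzarzabgaglu
lemma: luzarzab; TOR=ri; CASE=mi; KEL=zo; ASPECT=ne


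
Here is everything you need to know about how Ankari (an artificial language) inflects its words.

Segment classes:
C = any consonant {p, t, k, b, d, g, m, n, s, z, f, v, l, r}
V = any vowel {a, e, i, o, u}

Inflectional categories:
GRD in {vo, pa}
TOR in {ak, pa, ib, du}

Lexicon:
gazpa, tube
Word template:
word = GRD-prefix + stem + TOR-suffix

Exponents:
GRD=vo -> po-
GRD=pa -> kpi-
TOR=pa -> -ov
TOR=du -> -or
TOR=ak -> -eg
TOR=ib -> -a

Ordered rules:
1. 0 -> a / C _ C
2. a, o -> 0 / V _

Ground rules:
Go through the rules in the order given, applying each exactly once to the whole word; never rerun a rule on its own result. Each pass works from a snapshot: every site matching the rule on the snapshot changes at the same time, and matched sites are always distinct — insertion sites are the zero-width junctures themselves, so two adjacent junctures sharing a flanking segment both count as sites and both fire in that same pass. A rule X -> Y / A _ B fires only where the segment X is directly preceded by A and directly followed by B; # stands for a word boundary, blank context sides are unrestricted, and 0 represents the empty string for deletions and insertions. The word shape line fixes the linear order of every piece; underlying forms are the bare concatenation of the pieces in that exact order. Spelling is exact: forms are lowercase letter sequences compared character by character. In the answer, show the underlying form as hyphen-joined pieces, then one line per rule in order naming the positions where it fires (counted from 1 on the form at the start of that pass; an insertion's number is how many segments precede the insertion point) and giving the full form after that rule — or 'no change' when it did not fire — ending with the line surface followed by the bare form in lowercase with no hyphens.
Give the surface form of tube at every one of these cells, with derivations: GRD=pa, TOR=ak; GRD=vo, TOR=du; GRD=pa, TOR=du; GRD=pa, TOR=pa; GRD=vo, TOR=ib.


cell GRD=pa, TOR=ak:
underlying: kpi-tube-eg
1. 0 -> a / C _ C: inserts after position(s) 1: kapitubeeg
2. a, o -> 0 / V _: no change
surface: kapitubeeg

cell GRD=vo, TOR=du:
underlying: po-tube-or
1. 0 -> a / C _ C: no change
2. a, o -> 0 / V _: fires at position(s) 7: potuber
surface: potuber

cell GRD=pa, TOR=du:
underlying: kpi-tube-or
1. 0 -> a / C _ C: inserts after position(s) 1: kapitubeor
2. a, o -> 0 / V _: fires at position(s) 9: kapituber
surface: kapituber

cell GRD=pa, TOR=pa:
underlying: kpi-tube-ov
1. 0 -> a / C _ C: inserts after position(s) 1: kapitubeov
2. a, o -> 0 / V _: fires at position(s) 9: kapitubev
surface: kapitubev

cell GRD=vo, TOR=ib:
underlying: po-tube-a
1. 0 -> a / C _ C: no change
2. a, o -> 0 / V _: fires at position(s) 7: potube
surface: potube


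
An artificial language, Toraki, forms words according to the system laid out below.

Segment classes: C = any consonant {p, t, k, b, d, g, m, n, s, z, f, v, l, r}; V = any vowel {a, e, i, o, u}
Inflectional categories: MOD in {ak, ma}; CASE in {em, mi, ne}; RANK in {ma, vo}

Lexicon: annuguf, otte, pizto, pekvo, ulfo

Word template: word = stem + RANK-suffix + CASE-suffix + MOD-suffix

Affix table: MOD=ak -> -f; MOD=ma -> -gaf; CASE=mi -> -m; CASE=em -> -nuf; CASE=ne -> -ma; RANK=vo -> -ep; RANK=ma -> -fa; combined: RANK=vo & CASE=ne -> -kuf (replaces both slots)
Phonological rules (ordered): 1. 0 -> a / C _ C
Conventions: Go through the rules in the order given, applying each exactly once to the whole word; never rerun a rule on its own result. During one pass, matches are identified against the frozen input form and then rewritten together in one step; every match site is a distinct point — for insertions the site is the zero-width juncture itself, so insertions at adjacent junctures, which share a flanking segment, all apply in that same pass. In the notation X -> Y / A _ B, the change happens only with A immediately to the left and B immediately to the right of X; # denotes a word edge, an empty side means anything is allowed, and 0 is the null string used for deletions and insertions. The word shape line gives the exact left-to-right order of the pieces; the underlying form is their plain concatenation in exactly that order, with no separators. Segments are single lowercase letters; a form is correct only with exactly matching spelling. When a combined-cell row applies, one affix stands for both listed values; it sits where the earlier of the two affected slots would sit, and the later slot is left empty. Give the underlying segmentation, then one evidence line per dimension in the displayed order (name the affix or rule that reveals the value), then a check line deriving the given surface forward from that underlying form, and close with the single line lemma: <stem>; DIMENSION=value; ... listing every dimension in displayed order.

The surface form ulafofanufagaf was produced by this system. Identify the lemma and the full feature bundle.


underlying: ulfo-fa-nuf-gaf
MOD=ma - signalled by the affix -gaf
CASE=em - signalled by the affix -nuf
RANK=ma - signalled by the affix -fa
check: ulfofanufgaf -> ulafofanufagaf
lemma: ulfo; MOD=ma; CASE=em; RANK=ma


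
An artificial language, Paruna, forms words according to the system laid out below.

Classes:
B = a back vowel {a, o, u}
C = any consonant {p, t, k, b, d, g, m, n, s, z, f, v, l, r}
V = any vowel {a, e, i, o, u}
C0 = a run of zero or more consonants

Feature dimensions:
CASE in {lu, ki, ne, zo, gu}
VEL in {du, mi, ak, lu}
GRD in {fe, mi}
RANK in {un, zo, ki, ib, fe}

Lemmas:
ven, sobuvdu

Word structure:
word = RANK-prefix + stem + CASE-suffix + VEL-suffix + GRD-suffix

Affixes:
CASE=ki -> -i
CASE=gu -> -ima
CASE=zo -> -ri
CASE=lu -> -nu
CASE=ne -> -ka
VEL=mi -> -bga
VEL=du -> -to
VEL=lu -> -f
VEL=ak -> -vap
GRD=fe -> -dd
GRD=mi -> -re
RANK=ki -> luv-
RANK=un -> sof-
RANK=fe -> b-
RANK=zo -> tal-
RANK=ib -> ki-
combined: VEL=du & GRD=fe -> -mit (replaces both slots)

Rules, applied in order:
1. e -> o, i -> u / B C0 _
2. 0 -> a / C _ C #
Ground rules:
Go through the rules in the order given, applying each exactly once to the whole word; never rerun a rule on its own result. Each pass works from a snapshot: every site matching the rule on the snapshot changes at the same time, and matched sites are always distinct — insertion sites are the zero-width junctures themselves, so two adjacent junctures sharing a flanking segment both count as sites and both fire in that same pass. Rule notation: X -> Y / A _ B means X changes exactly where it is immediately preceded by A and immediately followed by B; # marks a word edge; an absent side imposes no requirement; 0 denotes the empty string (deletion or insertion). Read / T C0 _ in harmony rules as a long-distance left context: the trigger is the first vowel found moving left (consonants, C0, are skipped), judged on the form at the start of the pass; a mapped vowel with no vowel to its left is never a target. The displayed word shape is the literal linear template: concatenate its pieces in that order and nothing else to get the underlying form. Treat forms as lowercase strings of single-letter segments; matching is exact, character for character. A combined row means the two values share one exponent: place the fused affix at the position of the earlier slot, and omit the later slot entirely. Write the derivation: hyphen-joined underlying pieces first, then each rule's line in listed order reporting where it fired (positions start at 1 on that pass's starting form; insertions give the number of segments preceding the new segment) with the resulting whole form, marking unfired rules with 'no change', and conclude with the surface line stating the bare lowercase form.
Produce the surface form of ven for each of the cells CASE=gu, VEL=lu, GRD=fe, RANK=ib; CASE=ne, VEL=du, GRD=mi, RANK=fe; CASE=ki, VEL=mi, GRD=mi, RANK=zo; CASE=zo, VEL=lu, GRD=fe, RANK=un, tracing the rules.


cell CASE=gu, VEL=lu, GRD=fe, RANK=ib:
underlying: ki-ven-ima-f-dd
1. e -> o, i -> u / B C0 _: no change
2. 0 -> a / C _ C #: inserts after position(s) 10: kivenimafdad
surface: kivenimafdad

cell CASE=ne, VEL=du, GRD=mi, RANK=fe:
underlying: b-ven-ka-to-re
1. e -> o, i -> u / B C0 _: fires at position(s) 10: bvenkatoro
2. 0 -> a / C _ C #: no change
surface: bvenkatoro

cell CASE=ki, VEL=mi, GRD=mi, RANK=zo:
underlying: tal-ven-i-bga-re
1. e -> o, i -> u / B C0 _: fires at position(s) 5, 12: talvonibgaro
2. 0 -> a / C _ C #: no change
surface: talvonibgaro

cell CASE=zo, VEL=lu, GRD=fe, RANK=un:
underlying: sof-ven-ri-f-dd
1. e -> o, i -> u / B C0 _: fires at position(s) 5: sofvonrifdd
2. 0 -> a / C _ C #: inserts after position(s) 10: sofvonrifdad
surface: sofvonrifdad
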